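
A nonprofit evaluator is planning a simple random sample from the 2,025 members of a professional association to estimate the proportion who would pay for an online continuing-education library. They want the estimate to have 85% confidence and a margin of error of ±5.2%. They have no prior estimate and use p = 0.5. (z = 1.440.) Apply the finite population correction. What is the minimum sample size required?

Unadjusted: n₀ = 1.440² × 0.50 × 0.50 / 0.052² ≈ 191.72, so n₀ = 192.
Finite population correction with N = 2,025: n = n₀ / (1 + (n₀−1)/N) = 192 / (1 + 191/2025) = 192 / 1.0943 ≈ 175.45.
Rounding up, n = 176.

176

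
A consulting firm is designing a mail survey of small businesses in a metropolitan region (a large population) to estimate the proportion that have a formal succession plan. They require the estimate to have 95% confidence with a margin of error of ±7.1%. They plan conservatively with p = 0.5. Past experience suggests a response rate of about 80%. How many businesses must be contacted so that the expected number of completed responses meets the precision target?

239

For 95% confidence, z = 1.960.
Completed interviews needed: n₀ = 1.960² × 0.2500 / 0.071² ≈ 190.52 → 191.
At an 80% response rate, contacts needed = 191 / 0.80 ≈ 238.75 → 239.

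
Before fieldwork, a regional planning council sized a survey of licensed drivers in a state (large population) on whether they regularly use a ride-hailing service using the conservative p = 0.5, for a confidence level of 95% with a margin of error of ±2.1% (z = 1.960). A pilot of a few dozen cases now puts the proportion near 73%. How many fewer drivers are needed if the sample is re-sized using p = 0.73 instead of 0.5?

461

Conservative (p = 0.5): n = 1.960² × 0.25 / 0.021² ≈ 2177.78 → 2178.
Using p = 0.73: p(1−p) = 0.1971, so n = 1.960² × 0.1971 / 0.021² ≈ 1716.96 → 1717.
Reduction: 2178 − 1717 = 461.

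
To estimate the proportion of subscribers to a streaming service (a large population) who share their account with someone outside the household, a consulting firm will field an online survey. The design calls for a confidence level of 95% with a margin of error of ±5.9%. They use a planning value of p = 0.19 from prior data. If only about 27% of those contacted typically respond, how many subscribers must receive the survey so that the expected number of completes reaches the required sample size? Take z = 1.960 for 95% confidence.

630

Completed interviews needed: n₀ = 1.960² × 0.1539 / 0.059² ≈ 169.84 → 170.
At a 27% response rate, contacts needed = 170 / 0.27 ≈ 629.63 → 630.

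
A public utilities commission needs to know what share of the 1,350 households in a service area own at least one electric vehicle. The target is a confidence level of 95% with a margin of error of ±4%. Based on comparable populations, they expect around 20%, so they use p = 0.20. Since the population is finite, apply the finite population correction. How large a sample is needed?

For 95% confidence, z = 1.960.
Unadjusted: n₀ = 1.960² × 0.20 × 0.80 / 0.040² ≈ 384.16, so n₀ = 385.
Finite population correction with N = 1,350: n = n₀ / (1 + (n₀−1)/N) = 385 / (1 + 384/1350) = 385 / 1.2844 ≈ 299.74.
Rounding up, n = 300.

300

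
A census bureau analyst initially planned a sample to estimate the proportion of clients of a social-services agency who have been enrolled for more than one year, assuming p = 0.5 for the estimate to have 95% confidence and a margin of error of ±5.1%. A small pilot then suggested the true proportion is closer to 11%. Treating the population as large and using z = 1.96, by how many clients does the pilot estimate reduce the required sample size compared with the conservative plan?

Conservative (p = 0.5): n = 1.96² × 0.25 / 0.051² ≈ 369.24 → 370.
Using p = 0.11: p(1−p) = 0.0979, so n = 1.96² × 0.0979 / 0.051² ≈ 144.60 → 145.
Reduction: 370 − 145 = 225.

225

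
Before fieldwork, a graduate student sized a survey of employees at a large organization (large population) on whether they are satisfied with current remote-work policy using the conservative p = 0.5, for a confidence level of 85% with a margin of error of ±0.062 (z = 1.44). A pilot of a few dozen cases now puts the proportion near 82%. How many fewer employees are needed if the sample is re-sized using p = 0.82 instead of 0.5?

55

Conservative (p = 0.5): n = 1.44² × 0.25 / 0.062² ≈ 134.86 → 135.
Using p = 0.82: p(1−p) = 0.1476, so n = 1.44² × 0.1476 / 0.062² ≈ 79.62 → 80.
Reduction: 135 − 80 = 55.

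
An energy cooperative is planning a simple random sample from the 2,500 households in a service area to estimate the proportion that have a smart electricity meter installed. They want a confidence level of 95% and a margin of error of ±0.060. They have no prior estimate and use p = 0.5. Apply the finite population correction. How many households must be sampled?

For 95% confidence, z = 1.960.
Unadjusted: n₀ = 1.960² × 0.50 × 0.50 / 0.060² ≈ 266.78, so n₀ = 267.
Finite population correction with N = 2,500: n = n₀ / (1 + (n₀−1)/N) = 267 / (1 + 266/2500) = 267 / 1.1064 ≈ 241.32.
Rounding up, n = 242.

242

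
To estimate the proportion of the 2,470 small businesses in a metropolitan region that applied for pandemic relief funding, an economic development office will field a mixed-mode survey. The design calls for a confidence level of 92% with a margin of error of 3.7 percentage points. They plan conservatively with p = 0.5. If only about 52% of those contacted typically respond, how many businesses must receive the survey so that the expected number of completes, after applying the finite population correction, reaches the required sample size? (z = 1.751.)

879

Completed interviews needed (unadjusted): n₀ = 1.751² × 0.2500 / 0.037² ≈ 559.90 → 560.
FPC for N = 2,470: n = 560 / (1 + 559/2470) = 560 / 1.2263 ≈ 456.65 → 457.
At a 52% response rate, contacts needed = 457 / 0.52 ≈ 878.85 → 879.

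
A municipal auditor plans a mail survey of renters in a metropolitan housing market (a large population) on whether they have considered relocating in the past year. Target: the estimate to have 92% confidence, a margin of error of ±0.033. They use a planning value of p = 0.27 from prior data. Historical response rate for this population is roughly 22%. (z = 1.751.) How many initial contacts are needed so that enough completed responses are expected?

Completed interviews needed: n₀ = 1.751² × 0.1971 / 0.033² ≈ 554.92 → 555.
At a 22% response rate, contacts needed = 555 / 0.22 ≈ 2522.73 → 2523.

2523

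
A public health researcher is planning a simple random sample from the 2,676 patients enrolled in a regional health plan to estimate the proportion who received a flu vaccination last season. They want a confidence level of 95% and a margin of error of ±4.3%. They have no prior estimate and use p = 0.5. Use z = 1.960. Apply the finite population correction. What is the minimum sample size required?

Unadjusted: n₀ = 1.960² × 0.50 × 0.50 / 0.043² ≈ 519.42, so n₀ = 520.
Finite population correction with N = 2,676: n = n₀ / (1 + (n₀−1)/N) = 520 / (1 + 519/2676) = 520 / 1.1939 ≈ 435.53.
Rounding up, n = 436.

436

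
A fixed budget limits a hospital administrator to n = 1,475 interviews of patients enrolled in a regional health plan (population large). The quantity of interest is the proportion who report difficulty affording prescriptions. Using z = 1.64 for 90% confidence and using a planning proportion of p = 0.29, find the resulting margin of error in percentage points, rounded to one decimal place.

1.9

SE(p̂) = √[p(1−p)/n] = √[0.2059/1475] = 0.01181.
E = z × SE = 1.64 × 0.01181 = 0.01938, or 1.9 percentage points.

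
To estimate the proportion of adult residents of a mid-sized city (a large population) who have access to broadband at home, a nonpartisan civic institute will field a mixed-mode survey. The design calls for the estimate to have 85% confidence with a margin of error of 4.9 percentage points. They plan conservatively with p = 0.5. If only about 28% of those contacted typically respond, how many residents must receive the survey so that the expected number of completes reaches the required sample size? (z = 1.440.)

772

Completed interviews needed: n₀ = 1.440² × 0.2500 / 0.049² ≈ 215.91 → 216.
At a 28% response rate, contacts needed = 216 / 0.28 ≈ 771.43 → 772.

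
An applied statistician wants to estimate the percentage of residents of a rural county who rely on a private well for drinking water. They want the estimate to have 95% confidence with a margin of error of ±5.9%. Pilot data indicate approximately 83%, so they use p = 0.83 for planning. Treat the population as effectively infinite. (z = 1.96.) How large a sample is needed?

With p = 0.83, p(1−p) = 0.1411.
n = z²·p(1−p)/E² = 1.96² × 0.1411 / 0.059² = 3.8416 × 0.1411 / 0.003481 ≈ 155.72.
Rounding up gives n = 156.

156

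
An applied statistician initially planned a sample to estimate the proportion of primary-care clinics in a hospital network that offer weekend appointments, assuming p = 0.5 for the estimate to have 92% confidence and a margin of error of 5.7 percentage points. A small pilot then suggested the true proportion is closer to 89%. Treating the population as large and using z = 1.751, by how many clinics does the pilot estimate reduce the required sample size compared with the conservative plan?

Conservative (p = 0.5): n = 1.751² × 0.25 / 0.057² ≈ 235.92 → 236.
Using p = 0.89: p(1−p) = 0.0979, so n = 1.751² × 0.0979 / 0.057² ≈ 92.39 → 93.
Reduction: 236 − 93 = 143.

143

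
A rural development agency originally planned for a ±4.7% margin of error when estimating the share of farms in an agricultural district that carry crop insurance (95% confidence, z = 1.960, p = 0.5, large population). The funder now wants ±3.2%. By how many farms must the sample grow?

At ±4.7%: n = 1.960² × 0.2500 / 0.047² ≈ 434.77 → 435.
At ±3.2%: n = 1.960² × 0.2500 / 0.032² ≈ 937.89 → 938.
Additional respondents: 938 − 435 = 503.

503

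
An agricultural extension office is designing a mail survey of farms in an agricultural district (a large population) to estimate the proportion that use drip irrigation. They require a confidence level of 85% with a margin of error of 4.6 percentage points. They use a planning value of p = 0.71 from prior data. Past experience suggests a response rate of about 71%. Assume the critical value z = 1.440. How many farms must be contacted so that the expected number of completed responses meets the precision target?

285

Completed interviews needed: n₀ = 1.440² × 0.2059 / 0.046² ≈ 201.77 → 202.
At a 71% response rate, contacts needed = 202 / 0.71 ≈ 284.51 → 285.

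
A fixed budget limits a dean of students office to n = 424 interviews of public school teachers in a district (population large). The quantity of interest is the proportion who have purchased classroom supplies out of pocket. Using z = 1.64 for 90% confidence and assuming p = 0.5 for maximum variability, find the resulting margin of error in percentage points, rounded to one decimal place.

SE(p̂) = √[p(1−p)/n] = √[0.2500/424] = 0.02428.
E = z × SE = 1.64 × 0.02428 = 0.03982, or 4.0 percentage points.

4.0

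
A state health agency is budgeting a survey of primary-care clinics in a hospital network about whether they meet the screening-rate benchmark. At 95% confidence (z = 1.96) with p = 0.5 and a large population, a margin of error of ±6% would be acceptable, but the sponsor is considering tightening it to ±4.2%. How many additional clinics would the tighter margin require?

278

At ±6%: n = 1.96² × 0.2500 / 0.060² ≈ 266.78 → 267.
At ±4.2%: n = 1.96² × 0.2500 / 0.042² ≈ 544.44 → 545.
Additional respondents: 545 − 267 = 278.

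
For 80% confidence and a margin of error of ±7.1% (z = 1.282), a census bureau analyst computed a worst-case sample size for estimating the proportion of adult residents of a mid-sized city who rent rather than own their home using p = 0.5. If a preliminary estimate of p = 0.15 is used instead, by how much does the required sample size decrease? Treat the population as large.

Conservative (p = 0.5): n = 1.282² × 0.25 / 0.071² ≈ 81.51 → 82.
Using p = 0.15: p(1−p) = 0.1275, so n = 1.282² × 0.1275 / 0.071² ≈ 41.57 → 42.
Reduction: 82 − 42 = 40.

40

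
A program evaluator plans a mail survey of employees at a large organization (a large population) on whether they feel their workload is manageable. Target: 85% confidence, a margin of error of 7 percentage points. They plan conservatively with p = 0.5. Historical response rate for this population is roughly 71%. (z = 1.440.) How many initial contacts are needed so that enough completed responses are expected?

150

Completed interviews needed: n₀ = 1.440² × 0.2500 / 0.070² ≈ 105.80 → 106.
At a 71% response rate, contacts needed = 106 / 0.71 ≈ 149.30 → 150.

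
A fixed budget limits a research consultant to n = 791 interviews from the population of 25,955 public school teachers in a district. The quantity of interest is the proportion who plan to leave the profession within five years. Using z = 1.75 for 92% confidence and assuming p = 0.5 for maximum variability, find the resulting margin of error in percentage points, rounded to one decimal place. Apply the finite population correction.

Finite-population factor: (N−n)/(N−1) = (25955−791)/(25955−1) = 0.9696.
SE(p̂) = √[p(1−p)/n · (N−n)/(N−1)] = √[0.2500/791 × 0.9696] = 0.01751.
E = z × SE = 1.75 × 0.01751 = 0.03063 ≈ 3.1 percentage points.

3.1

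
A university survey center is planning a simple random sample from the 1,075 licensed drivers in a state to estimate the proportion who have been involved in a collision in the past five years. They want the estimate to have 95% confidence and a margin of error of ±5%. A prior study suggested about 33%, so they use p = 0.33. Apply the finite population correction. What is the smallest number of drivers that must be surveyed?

For 95% confidence, z = 1.960.
Unadjusted: n₀ = 1.960² × 0.33 × 0.67 / 0.050² ≈ 339.75, so n₀ = 340.
Finite population correction with N = 1,075: n = n₀ / (1 + (n₀−1)/N) = 340 / (1 + 339/1075) = 340 / 1.3153 ≈ 258.49.
Rounding up, n = 259.

259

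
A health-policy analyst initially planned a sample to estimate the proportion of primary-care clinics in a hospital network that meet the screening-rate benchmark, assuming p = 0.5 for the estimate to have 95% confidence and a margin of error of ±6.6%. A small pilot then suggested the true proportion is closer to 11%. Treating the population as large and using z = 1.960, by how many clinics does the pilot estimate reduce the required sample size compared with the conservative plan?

134

Conservative (p = 0.5): n = 1.960² × 0.25 / 0.066² ≈ 220.48 → 221.
Using p = 0.11: p(1−p) = 0.0979, so n = 1.960² × 0.0979 / 0.066² ≈ 86.34 → 87.
Reduction: 221 − 87 = 134.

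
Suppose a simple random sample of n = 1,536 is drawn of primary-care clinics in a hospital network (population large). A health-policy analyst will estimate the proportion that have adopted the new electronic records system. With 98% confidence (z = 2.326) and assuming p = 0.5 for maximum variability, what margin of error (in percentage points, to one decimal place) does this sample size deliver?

SE(p̂) = √[p(1−p)/n] = √[0.2500/1536] = 0.01276.
E = z × SE = 2.326 × 0.01276 = 0.02967, or 3.0 percentage points.

3.0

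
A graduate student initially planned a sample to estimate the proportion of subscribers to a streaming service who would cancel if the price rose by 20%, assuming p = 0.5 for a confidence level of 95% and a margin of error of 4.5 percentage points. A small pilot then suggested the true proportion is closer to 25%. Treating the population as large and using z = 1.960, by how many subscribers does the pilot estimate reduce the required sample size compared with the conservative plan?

Conservative (p = 0.5): n = 1.960² × 0.25 / 0.045² ≈ 474.27 → 475.
Using p = 0.25: p(1−p) = 0.1875, so n = 1.960² × 0.1875 / 0.045² ≈ 355.70 → 356.
Reduction: 475 − 356 = 119.

119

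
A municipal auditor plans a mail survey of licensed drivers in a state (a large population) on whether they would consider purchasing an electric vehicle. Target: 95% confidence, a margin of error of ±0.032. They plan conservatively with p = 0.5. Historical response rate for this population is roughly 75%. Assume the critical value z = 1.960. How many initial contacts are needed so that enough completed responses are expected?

1251

Completed interviews needed: n₀ = 1.960² × 0.2500 / 0.032² ≈ 937.89 → 938.
At a 75% response rate, contacts needed = 938 / 0.75 ≈ 1250.67 → 1251.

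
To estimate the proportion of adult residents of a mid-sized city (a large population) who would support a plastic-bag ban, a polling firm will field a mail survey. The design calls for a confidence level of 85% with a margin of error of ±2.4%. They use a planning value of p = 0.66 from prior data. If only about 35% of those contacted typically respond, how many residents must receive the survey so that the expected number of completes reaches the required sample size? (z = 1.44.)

2309

Completed interviews needed: n₀ = 1.44² × 0.2244 / 0.024² ≈ 807.84 → 808.
At a 35% response rate, contacts needed = 808 / 0.35 ≈ 2308.57 → 2309.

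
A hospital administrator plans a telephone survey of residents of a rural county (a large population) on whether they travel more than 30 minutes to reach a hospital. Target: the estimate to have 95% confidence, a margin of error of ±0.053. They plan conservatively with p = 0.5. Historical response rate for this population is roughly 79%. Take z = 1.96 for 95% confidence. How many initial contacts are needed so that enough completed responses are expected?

433

Completed interviews needed: n₀ = 1.96² × 0.2500 / 0.053² ≈ 341.90 → 342.
At a 79% response rate, contacts needed = 342 / 0.79 ≈ 432.91 → 433.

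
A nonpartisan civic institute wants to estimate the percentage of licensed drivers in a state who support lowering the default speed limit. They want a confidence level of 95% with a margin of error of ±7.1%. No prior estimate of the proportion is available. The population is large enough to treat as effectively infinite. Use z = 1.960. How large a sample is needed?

With no prior estimate, use p = 0.5, giving p(1−p) = 0.25.
n = z²·p(1−p)/E² = 1.960² × 0.2500 / 0.071² = 3.8416 × 0.2500 / 0.005041 ≈ 190.52.
Rounding up gives n = 191.

191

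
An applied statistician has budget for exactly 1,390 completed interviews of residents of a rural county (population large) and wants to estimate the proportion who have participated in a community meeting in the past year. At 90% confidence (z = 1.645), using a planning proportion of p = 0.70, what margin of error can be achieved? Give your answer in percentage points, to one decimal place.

SE(p̂) = √[p(1−p)/n] = √[0.2100/1390] = 0.01229.
E = z × SE = 1.645 × 0.01229 = 0.02022, or 2.0 percentage points.

2.0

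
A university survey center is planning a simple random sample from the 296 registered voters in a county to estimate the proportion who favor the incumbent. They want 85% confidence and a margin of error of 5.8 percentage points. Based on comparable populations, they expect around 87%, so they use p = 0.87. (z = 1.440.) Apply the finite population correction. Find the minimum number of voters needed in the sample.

Unadjusted: n₀ = 1.440² × 0.87 × 0.13 / 0.058² ≈ 69.72, so n₀ = 70.
Finite population correction with N = 296: n = n₀ / (1 + (n₀−1)/N) = 70 / (1 + 69/296) = 70 / 1.2331 ≈ 56.77.
Rounding up, n = 57.

57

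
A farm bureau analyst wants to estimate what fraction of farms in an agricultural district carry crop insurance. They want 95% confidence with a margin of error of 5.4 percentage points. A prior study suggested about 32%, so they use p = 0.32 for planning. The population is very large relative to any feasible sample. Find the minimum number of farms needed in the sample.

For 95% confidence, z = 1.960.
With p = 0.32, p(1−p) = 0.2176.
n = z²·p(1−p)/E² = 1.960² × 0.2176 / 0.054² = 3.8416 × 0.2176 / 0.002916 ≈ 286.67.
Rounding up gives n = 287.

287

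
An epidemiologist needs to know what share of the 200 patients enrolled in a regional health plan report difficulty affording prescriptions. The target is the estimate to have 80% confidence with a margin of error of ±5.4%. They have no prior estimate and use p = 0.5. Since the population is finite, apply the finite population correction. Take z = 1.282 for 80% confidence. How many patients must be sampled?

83

Unadjusted: n₀ = 1.282² × 0.50 × 0.50 / 0.054² ≈ 140.91, so n₀ = 141.
Finite population correction with N = 200: n = n₀ / (1 + (n₀−1)/N) = 141 / (1 + 140/200) = 141 / 1.7000 ≈ 82.94.
Rounding up, n = 83.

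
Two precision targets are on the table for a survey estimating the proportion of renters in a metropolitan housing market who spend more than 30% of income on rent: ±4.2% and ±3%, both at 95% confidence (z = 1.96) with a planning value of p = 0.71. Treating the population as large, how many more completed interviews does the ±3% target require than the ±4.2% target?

At ±4.2%: n = 1.96² × 0.2059 / 0.042² ≈ 448.40 → 449.
At ±3%: n = 1.96² × 0.2059 / 0.030² ≈ 878.87 → 879.
Additional respondents: 879 − 449 = 430.

430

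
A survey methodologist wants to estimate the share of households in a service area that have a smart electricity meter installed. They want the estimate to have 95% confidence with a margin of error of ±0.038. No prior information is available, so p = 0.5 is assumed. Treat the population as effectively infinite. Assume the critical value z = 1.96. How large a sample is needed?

666

With p = 0.5, p(1−p) = 0.25.
n = z²·p(1−p)/E² = 1.96² × 0.2500 / 0.038² = 3.8416 × 0.2500 / 0.001444 ≈ 665.10.
Rounding up gives n = 666.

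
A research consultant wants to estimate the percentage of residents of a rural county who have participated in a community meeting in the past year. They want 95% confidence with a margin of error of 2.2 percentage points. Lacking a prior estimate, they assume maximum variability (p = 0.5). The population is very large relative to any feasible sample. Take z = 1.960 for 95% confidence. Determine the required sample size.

1985

With p = 0.5, p(1−p) = 0.25.
n = z²·p(1−p)/E² = 1.960² × 0.2500 / 0.022² = 3.8416 × 0.2500 / 0.000484 ≈ 1984.30.
Rounding up gives n = 1985.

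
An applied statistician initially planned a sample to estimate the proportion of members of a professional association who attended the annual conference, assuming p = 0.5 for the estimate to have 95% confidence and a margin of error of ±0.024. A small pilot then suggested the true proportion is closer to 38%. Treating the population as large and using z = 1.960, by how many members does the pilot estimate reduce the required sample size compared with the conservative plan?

96

Conservative (p = 0.5): n = 1.960² × 0.25 / 0.024² ≈ 1667.36 → 1668.
Using p = 0.38: p(1−p) = 0.2356, so n = 1.960² × 0.2356 / 0.024² ≈ 1571.32 → 1572.
Reduction: 1668 − 1572 = 96.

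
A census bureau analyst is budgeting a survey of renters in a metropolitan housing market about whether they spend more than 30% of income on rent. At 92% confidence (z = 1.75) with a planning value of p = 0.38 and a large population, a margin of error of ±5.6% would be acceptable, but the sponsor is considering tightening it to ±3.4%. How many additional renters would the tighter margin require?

At ±5.6%: n = 1.75² × 0.2356 / 0.056² ≈ 230.08 → 231.
At ±3.4%: n = 1.75² × 0.2356 / 0.034² ≈ 624.16 → 625.
Additional respondents: 625 − 231 = 394.

394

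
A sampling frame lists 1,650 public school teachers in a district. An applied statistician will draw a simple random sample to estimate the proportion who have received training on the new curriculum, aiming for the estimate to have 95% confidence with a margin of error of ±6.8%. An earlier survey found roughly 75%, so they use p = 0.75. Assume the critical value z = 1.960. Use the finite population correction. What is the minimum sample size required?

Unadjusted: n₀ = 1.960² × 0.75 × 0.25 / 0.068² ≈ 155.77, so n₀ = 156.
Finite population correction with N = 1,650: n = n₀ / (1 + (n₀−1)/N) = 156 / (1 + 155/1650) = 156 / 1.0939 ≈ 142.60.
Rounding up, n = 143.

143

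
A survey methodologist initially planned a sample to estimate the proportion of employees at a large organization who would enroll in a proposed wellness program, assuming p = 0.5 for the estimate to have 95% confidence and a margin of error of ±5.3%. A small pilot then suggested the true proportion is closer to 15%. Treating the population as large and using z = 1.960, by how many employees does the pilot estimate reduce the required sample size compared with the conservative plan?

167

Conservative (p = 0.5): n = 1.960² × 0.25 / 0.053² ≈ 341.90 → 342.
Using p = 0.15: p(1−p) = 0.1275, so n = 1.960² × 0.1275 / 0.053² ≈ 174.37 → 175.
Reduction: 342 − 175 = 167.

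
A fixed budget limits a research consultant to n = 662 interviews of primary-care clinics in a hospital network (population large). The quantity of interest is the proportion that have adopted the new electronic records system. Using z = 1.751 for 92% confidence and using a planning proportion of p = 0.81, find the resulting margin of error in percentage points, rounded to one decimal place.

SE(p̂) = √[p(1−p)/n] = √[0.1539/662] = 0.01525.
E = z × SE = 1.751 × 0.01525 = 0.02670, or 2.7 percentage points.

2.7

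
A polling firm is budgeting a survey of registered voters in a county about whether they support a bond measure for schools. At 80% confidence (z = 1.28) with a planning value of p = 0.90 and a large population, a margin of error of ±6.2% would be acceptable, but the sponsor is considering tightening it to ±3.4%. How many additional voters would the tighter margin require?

89

At ±6.2%: n = 1.28² × 0.0900 / 0.062² ≈ 38.36 → 39.
At ±3.4%: n = 1.28² × 0.0900 / 0.034² ≈ 127.56 → 128.
Additional respondents: 128 − 39 = 89.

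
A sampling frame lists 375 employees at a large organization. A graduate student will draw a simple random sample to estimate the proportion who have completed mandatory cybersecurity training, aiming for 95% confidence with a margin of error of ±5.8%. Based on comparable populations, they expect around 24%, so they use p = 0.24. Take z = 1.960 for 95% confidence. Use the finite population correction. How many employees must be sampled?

135

Unadjusted: n₀ = 1.960² × 0.24 × 0.76 / 0.058² ≈ 208.30, so n₀ = 209.
Finite population correction with N = 375: n = n₀ / (1 + (n₀−1)/N) = 209 / (1 + 208/375) = 209 / 1.5547 ≈ 134.43.
Rounding up, n = 135.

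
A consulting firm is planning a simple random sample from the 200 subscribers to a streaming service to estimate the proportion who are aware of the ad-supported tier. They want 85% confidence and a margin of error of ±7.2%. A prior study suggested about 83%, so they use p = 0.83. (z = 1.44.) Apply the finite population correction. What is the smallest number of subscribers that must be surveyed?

45

Unadjusted: n₀ = 1.44² × 0.83 × 0.17 / 0.072² ≈ 56.44, so n₀ = 57.
Finite population correction with N = 200: n = n₀ / (1 + (n₀−1)/N) = 57 / (1 + 56/200) = 57 / 1.2800 ≈ 44.53.
Rounding up, n = 45.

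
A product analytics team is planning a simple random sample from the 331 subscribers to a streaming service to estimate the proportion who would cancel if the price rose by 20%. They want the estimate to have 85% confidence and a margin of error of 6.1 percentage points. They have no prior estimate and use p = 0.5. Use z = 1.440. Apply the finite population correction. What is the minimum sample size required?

99

Unadjusted: n₀ = 1.440² × 0.50 × 0.50 / 0.061² ≈ 139.32, so n₀ = 140.
Finite population correction with N = 331: n = n₀ / (1 + (n₀−1)/N) = 140 / (1 + 139/331) = 140 / 1.4199 ≈ 98.60.
Rounding up, n = 99.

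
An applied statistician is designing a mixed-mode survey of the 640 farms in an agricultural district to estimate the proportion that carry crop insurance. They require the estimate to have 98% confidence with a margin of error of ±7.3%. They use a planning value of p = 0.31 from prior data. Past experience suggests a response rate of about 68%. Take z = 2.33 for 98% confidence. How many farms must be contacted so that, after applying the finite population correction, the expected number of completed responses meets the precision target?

Completed interviews needed (unadjusted): n₀ = 2.33² × 0.2139 / 0.073² ≈ 217.91 → 218.
FPC for N = 640: n = 218 / (1 + 217/640) = 218 / 1.3391 ≈ 162.80 → 163.
At a 68% response rate, contacts needed = 163 / 0.68 ≈ 239.71 → 240.

240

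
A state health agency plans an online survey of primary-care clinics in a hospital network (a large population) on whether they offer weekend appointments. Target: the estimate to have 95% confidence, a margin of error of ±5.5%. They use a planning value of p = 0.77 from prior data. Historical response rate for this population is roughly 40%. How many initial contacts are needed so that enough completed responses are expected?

For 95% confidence, z = 1.96.
Completed interviews needed: n₀ = 1.96² × 0.1771 / 0.055² ≈ 224.91 → 225.
At a 40% response rate, contacts needed = 225 / 0.40 ≈ 562.50 → 563.

563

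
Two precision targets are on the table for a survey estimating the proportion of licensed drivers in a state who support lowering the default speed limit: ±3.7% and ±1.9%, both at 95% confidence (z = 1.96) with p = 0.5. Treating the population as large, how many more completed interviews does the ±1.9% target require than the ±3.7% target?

1959

At ±3.7%: n = 1.96² × 0.2500 / 0.037² ≈ 701.53 → 702.
At ±1.9%: n = 1.96² × 0.2500 / 0.019² ≈ 2660.39 → 2661.
Additional respondents: 2661 − 702 = 1959.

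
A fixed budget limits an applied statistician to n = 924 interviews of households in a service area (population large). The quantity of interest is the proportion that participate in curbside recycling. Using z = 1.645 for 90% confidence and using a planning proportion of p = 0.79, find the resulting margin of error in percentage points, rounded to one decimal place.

SE(p̂) = √[p(1−p)/n] = √[0.1659/924] = 0.01340.
E = z × SE = 1.645 × 0.01340 = 0.02204, or 2.2 percentage points.

2.2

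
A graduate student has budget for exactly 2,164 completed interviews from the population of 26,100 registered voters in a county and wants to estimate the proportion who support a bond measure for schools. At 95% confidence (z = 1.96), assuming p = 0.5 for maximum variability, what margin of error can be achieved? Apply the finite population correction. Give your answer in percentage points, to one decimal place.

2.0

Finite-population factor: (N−n)/(N−1) = (26100−2164)/(26100−1) = 0.9171.
SE(p̂) = √[p(1−p)/n · (N−n)/(N−1)] = √[0.2500/2164 × 0.9171] = 0.01029.
E = z × SE = 1.96 × 0.01029 = 0.02017 ≈ 2.0 percentage points.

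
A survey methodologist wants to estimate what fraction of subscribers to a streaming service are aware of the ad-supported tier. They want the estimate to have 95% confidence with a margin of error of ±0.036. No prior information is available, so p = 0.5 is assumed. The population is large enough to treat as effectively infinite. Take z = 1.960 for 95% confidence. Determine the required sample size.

With p = 0.5, p(1−p) = 0.25.
n = z²·p(1−p)/E² = 1.960² × 0.2500 / 0.036² = 3.8416 × 0.2500 / 0.001296 ≈ 741.05.
Rounding up gives n = 742.

742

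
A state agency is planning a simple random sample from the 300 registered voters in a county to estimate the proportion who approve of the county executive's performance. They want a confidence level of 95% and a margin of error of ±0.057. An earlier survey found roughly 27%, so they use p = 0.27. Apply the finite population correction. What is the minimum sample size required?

132

For 95% confidence, z = 1.960.
Unadjusted: n₀ = 1.960² × 0.27 × 0.73 / 0.057² ≈ 233.05, so n₀ = 234.
Finite population correction with N = 300: n = n₀ / (1 + (n₀−1)/N) = 234 / (1 + 233/300) = 234 / 1.7767 ≈ 131.71.
Rounding up, n = 132.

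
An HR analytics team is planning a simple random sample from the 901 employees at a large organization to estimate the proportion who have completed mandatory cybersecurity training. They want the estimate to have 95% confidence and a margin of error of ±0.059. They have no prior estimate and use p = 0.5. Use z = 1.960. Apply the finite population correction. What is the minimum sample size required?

212

Unadjusted: n₀ = 1.960² × 0.50 × 0.50 / 0.059² ≈ 275.90, so n₀ = 276.
Finite population correction with N = 901: n = n₀ / (1 + (n₀−1)/N) = 276 / (1 + 275/901) = 276 / 1.3052 ≈ 211.46.
Rounding up, n = 212.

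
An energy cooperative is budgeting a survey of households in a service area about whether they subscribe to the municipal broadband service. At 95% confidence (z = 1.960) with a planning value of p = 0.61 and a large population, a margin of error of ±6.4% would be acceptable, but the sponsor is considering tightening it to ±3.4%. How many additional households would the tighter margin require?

567

At ±6.4%: n = 1.960² × 0.2379 / 0.064² ≈ 223.12 → 224.
At ±3.4%: n = 1.960² × 0.2379 / 0.034² ≈ 790.59 → 791.
Additional respondents: 791 − 224 = 567.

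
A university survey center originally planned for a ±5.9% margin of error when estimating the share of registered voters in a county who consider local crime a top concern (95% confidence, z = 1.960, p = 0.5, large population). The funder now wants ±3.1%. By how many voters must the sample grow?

724

At ±5.9%: n = 1.960² × 0.2500 / 0.059² ≈ 275.90 → 276.
At ±3.1%: n = 1.960² × 0.2500 / 0.031² ≈ 999.38 → 1000.
Additional respondents: 1000 − 276 = 724.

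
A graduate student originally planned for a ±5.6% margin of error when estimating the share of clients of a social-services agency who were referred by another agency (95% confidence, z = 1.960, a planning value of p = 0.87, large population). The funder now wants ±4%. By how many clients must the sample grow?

133

At ±5.6%: n = 1.960² × 0.1131 / 0.056² ≈ 138.55 → 139.
At ±4%: n = 1.960² × 0.1131 / 0.040² ≈ 271.55 → 272.
Additional respondents: 272 − 139 = 133.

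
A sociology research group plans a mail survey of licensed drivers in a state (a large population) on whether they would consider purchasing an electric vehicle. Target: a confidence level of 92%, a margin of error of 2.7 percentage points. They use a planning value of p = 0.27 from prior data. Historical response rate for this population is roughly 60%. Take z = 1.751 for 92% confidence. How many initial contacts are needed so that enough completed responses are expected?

Completed interviews needed: n₀ = 1.751² × 0.1971 / 0.027² ≈ 828.96 → 829.
At a 60% response rate, contacts needed = 829 / 0.60 ≈ 1381.67 → 1382.

1382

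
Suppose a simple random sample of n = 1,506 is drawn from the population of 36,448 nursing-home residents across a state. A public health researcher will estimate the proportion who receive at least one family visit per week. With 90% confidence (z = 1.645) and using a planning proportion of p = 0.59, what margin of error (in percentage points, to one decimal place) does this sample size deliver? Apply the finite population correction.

2.0

Finite-population factor: (N−n)/(N−1) = (36448−1506)/(36448−1) = 0.9587.
SE(p̂) = √[p(1−p)/n · (N−n)/(N−1)] = √[0.2419/1506 × 0.9587] = 0.01241.
E = z × SE = 1.645 × 0.01241 = 0.02041 ≈ 2.0 percentage points.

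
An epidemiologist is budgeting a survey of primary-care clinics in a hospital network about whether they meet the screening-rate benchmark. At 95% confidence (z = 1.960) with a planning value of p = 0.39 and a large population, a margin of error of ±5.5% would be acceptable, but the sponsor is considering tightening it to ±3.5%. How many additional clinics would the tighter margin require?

444

At ±5.5%: n = 1.960² × 0.2379 / 0.055² ≈ 302.12 → 303.
At ±3.5%: n = 1.960² × 0.2379 / 0.035² ≈ 746.05 → 747.
Additional respondents: 747 − 303 = 444.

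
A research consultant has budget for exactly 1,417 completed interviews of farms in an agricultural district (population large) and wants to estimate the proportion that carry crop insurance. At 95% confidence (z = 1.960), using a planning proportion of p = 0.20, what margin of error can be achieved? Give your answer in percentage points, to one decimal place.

SE(p̂) = √[p(1−p)/n] = √[0.1600/1417] = 0.01063.
E = z × SE = 1.960 × 0.01063 = 0.02083, or 2.1 percentage points.

2.1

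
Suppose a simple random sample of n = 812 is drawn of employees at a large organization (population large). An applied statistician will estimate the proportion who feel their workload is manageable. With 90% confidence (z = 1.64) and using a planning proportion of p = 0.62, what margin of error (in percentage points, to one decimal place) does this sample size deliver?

2.8

SE(p̂) = √[p(1−p)/n] = √[0.2356/812] = 0.01703.
E = z × SE = 1.64 × 0.01703 = 0.02794, or 2.8 percentage points.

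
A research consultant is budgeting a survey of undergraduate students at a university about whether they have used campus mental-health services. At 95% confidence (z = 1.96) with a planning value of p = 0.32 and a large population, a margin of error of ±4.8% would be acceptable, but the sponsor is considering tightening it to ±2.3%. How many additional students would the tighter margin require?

1218

At ±4.8%: n = 1.96² × 0.2176 / 0.048² ≈ 362.82 → 363.
At ±2.3%: n = 1.96² × 0.2176 / 0.023² ≈ 1580.21 → 1581.
Additional respondents: 1581 − 363 = 1218.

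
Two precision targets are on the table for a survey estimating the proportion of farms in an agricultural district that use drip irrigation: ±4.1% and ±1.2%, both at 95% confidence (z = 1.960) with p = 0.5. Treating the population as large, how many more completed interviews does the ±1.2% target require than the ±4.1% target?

At ±4.1%: n = 1.960² × 0.2500 / 0.041² ≈ 571.33 → 572.
At ±1.2%: n = 1.960² × 0.2500 / 0.012² ≈ 6669.44 → 6670.
Additional respondents: 6670 − 572 = 6098.

6098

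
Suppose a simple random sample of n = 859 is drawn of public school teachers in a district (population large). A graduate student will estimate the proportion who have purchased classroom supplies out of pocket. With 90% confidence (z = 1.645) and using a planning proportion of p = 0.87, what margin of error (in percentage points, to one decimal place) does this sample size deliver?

1.9

SE(p̂) = √[p(1−p)/n] = √[0.1131/859] = 0.01147.
E = z × SE = 1.645 × 0.01147 = 0.01888, or 1.9 percentage points.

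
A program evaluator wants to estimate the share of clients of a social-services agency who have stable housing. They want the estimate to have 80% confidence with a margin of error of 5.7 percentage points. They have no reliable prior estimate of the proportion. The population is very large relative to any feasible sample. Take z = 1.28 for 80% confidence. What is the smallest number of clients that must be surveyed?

With no prior estimate, use p = 0.5, giving p(1−p) = 0.25.
n = z²·p(1−p)/E² = 1.28² × 0.2500 / 0.057² = 1.6384 × 0.2500 / 0.003249 ≈ 126.07.
Rounding up gives n = 127.

127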